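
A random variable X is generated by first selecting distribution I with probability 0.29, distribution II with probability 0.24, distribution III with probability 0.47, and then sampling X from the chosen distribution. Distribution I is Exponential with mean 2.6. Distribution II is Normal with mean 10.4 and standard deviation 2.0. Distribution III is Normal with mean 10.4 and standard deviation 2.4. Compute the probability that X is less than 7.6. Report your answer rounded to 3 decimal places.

Conditional on each component, P(X < 7.6): I: 0.946232; II: 0.0807567; III: 0.121673.
By total probability, P(X < 7.6) = 0.29·0.946232 + 0.24·0.0807567 + 0.47·0.121673 = 0.350975.

0.351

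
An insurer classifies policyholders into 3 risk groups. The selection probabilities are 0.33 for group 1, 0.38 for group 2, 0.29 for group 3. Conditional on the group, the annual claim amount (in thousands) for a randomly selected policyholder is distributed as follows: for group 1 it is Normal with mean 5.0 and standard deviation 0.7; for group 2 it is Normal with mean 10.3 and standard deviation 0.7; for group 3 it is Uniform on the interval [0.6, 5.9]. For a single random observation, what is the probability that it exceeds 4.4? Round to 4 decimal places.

Conditional on each group, P(X > 4.4): 1: 0.804317; 2: 1; 3: 0.283019.
By total probability, P(X > 4.4) = 0.33·0.804317 + 0.38·1 + 0.29·0.283019 = 0.7275.

0.7275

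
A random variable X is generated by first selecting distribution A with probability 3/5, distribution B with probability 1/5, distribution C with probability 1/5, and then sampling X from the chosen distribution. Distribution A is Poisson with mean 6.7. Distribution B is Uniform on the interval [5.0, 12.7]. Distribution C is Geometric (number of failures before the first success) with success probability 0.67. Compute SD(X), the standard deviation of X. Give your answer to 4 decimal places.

3.6232

Per component, A: μ=6.7, E[X²]=51.59; B: μ=8.85, E[X²]=83.2633; C: μ=0.492537, E[X²]=0.977723.
E[X] = 0.6·6.7 + 0.2·8.85 + 0.2·0.492537 = 5.88851.
E[X²] = 0.6·51.59 + 0.2·83.2633 + 0.2·0.977723 = 47.8022.
Var(X) = E[X²] − (E[X])² = 47.8022 − 34.6745 = 13.1277.
SD(X) = √13.1277 = 3.62322.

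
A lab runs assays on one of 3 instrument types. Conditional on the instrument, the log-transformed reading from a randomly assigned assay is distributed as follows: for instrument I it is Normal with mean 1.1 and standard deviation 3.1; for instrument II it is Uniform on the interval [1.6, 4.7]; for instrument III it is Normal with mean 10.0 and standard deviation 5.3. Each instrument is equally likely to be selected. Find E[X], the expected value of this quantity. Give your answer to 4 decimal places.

Component means — I: 1.1; II: 3.15; III: 10.
E[X] = 0.333333·1.1 + 0.333333·3.15 + 0.333333·10 = 4.75.

4.7500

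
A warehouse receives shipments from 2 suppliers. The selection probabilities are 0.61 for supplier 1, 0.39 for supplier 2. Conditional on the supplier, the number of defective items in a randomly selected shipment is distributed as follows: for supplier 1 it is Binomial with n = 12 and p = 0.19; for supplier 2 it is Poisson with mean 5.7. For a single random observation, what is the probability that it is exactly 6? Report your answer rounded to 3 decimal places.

0.070

Conditional on each supplier, P(X = 6): 1: 0.0122773; 2: 0.159382.
By total probability, P(X = 6) = 0.61·0.0122773 + 0.39·0.159382 = 0.069648.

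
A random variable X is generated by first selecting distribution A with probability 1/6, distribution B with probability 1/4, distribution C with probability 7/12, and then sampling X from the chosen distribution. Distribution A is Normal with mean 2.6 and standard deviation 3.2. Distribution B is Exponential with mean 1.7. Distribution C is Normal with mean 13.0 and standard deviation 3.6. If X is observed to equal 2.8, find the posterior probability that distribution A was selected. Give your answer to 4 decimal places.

Likelihoods f(2.8 | ·): A: 0.124426; B: 0.113303; C: 0.00200169.
Posterior ∝ prior × likelihood. Numerator for A: 0.166667·0.124426 = 0.0207377.
Normalizing constant: 0.166667·0.124426 + 0.25·0.113303 + 0.583333·0.00200169 = 0.0502312.
P(A | observation) = 0.0207377 / 0.0502312 = 0.412845.

0.4128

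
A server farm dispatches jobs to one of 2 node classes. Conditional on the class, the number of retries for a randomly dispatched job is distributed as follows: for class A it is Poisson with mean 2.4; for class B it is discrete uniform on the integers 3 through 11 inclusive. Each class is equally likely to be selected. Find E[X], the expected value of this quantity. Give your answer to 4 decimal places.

Component means — A: 2.4; B: 7.
E[X] = 0.5·2.4 + 0.5·7 = 4.7.

4.7000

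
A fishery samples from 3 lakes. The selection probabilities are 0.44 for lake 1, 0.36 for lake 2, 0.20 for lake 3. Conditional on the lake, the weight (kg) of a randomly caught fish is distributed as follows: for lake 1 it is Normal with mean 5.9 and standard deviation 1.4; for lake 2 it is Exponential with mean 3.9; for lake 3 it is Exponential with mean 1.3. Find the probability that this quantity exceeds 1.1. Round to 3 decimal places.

Conditional on each lake, P(X > 1.1): 1: 0.999697; 2: 0.754235; 3: 0.429062.
By total probability, P(X > 1.1) = 0.44·0.999697 + 0.36·0.754235 + 0.2·0.429062 = 0.797204.

0.797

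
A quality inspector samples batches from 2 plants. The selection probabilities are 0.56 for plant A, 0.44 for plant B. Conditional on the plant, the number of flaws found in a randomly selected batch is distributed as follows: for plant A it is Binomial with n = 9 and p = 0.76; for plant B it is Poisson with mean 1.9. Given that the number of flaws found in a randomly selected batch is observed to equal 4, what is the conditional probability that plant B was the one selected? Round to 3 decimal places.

Likelihoods P(X=4 | ·): A: 0.033472; B: 0.0812164.
Posterior ∝ prior × likelihood. Numerator for B: 0.44·0.0812164 = 0.0357352.
Normalizing constant: 0.56·0.033472 + 0.44·0.0812164 = 0.0544795.
P(B | observation) = 0.0357352 / 0.0544795 = 0.655939.

0.656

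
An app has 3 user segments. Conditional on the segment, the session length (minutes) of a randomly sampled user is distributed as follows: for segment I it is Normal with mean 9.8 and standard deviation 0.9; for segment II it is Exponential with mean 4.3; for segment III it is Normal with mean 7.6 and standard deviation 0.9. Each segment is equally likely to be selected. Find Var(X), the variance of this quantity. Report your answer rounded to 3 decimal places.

Per component, I: μ=9.8, E[X²]=96.85; II: μ=4.3, E[X²]=36.98; III: μ=7.6, E[X²]=58.57.
E[X] = 0.333333·9.8 + 0.333333·4.3 + 0.333333·7.6 = 7.23333.
E[X²] = 0.333333·96.85 + 0.333333·36.98 + 0.333333·58.57 = 64.1333.
Var(X) = E[X²] − (E[X])² = 64.1333 − 52.3211 = 11.8122.

11.812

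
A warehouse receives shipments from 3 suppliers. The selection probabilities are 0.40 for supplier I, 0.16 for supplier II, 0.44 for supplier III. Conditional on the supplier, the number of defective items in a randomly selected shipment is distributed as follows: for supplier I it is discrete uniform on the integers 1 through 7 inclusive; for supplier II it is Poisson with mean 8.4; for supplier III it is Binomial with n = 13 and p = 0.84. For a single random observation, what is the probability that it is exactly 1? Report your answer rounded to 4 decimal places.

Conditional on each supplier, P(X = 1): I: 0.142857; II: 0.00188889; III: 3.07371e-09.
By total probability, P(X = 1) = 0.4·0.142857 + 0.16·0.00188889 + 0.44·3.07371e-09 = 0.0574451.

0.0574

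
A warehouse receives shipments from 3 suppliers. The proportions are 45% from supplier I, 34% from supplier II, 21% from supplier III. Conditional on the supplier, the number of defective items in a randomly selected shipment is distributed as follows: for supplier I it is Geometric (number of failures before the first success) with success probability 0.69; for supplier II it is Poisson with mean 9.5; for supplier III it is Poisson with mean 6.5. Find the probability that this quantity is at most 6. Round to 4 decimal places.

Conditional on each supplier, P(X ≤ 6): I: 0.999725; II: 0.164949; III: 0.526524.
By total probability, P(X ≤ 6) = 0.45·0.999725 + 0.34·0.164949 + 0.21·0.526524 = 0.616529.

0.6165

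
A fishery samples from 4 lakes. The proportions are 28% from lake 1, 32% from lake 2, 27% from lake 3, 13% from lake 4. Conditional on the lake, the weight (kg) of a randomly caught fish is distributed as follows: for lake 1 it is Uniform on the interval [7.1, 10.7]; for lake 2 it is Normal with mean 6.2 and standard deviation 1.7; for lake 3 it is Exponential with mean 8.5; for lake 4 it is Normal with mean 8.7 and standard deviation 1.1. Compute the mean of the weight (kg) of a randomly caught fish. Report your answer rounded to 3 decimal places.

Component means — 1: 8.9; 2: 6.2; 3: 8.5; 4: 8.7.
E[X] = 0.28·8.9 + 0.32·6.2 + 0.27·8.5 + 0.13·8.7 = 7.902.

7.902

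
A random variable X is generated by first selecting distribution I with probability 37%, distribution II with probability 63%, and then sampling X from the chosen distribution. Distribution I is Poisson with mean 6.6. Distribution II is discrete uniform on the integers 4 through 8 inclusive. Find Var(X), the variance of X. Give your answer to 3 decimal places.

Per component, I: μ=6.6, E[X²]=50.16; II: μ=6, E[X²]=38.
E[X] = 0.37·6.6 + 0.63·6 = 6.222.
E[X²] = 0.37·50.16 + 0.63·38 = 42.4992.
Var(X) = E[X²] − (E[X])² = 42.4992 − 38.7133 = 3.78592.

3.786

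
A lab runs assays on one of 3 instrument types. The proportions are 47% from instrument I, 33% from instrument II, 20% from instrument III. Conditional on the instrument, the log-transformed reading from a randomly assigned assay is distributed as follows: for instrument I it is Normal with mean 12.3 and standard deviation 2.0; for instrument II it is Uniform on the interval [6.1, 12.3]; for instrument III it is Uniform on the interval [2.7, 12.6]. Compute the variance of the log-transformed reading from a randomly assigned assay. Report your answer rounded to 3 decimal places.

Per component, I: μ=12.3, E[X²]=155.29; II: μ=9.2, E[X²]=87.8433; III: μ=7.65, E[X²]=66.69.
E[X] = 0.47·12.3 + 0.33·9.2 + 0.2·7.65 = 10.347.
E[X²] = 0.47·155.29 + 0.33·87.8433 + 0.2·66.69 = 115.313.
Var(X) = E[X²] − (E[X])² = 115.313 − 107.06 = 8.25219.

8.252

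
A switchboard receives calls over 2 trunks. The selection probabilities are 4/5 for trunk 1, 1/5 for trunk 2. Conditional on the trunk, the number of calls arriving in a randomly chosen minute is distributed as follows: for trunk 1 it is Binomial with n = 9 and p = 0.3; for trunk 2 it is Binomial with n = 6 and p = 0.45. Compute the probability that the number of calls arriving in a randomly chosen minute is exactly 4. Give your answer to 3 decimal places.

Conditional on each trunk, P(X = 4): 1: 0.171532; 2: 0.186066.
By total probability, P(X = 4) = 0.8·0.171532 + 0.2·0.186066 = 0.174439.

0.174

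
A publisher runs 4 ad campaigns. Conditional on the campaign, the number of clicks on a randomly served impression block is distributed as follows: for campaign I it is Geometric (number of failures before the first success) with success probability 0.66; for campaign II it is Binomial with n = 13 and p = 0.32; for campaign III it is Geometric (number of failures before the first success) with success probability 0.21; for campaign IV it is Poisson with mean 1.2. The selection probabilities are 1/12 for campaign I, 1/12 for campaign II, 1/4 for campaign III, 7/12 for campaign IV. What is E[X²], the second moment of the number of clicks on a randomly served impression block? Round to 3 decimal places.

11.321

For each component E[X²] = Var + (mean)², giving I: 1.04591; II: 20.1344; III: 32.0658; IV: 2.64.
Overall E[X²] = 0.0833333·1.04591 + 0.0833333·20.1344 + 0.25·32.0658 + 0.583333·2.64 = 11.3215.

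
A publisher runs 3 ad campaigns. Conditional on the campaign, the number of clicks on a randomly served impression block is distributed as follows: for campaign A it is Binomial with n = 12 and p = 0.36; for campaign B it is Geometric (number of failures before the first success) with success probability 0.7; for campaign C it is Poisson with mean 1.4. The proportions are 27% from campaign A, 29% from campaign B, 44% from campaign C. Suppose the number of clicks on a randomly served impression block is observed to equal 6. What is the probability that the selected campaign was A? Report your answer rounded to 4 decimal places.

0.9668

Likelihoods P(X=6 | ·): A: 0.138219; B: 0.0005103; C: 0.00257883.
Posterior ∝ prior × likelihood. Numerator for A: 0.27·0.138219 = 0.0373191.
Normalizing constant: 0.27·0.138219 + 0.29·0.0005103 + 0.44·0.00257883 = 0.0386017.
P(A | observation) = 0.0373191 / 0.0386017 = 0.966772.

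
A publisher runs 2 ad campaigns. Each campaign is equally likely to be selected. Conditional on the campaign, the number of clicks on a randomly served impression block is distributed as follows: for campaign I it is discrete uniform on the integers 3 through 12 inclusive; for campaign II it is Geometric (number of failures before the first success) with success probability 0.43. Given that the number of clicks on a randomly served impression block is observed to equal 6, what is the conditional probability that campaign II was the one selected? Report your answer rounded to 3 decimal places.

0.129

Likelihoods P(X=6 | ·): I: 0.1; II: 0.0147475.
Posterior ∝ prior × likelihood. Numerator for II: 0.5·0.0147475 = 0.00737374.
Normalizing constant: 0.5·0.1 + 0.5·0.0147475 = 0.0573737.
P(II | observation) = 0.00737374 / 0.0573737 = 0.128521.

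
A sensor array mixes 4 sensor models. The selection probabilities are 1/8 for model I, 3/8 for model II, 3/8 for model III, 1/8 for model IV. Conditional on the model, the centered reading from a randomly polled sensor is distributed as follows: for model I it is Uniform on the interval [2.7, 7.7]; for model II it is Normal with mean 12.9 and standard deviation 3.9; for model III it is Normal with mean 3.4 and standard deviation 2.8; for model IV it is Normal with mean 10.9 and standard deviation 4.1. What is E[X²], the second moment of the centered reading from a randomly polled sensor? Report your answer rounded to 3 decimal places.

95.975

For each component E[X²] = Var + (mean)², giving I: 29.1233; II: 181.62; III: 19.4; IV: 135.62.
Overall E[X²] = 0.125·29.1233 + 0.375·181.62 + 0.375·19.4 + 0.125·135.62 = 95.9754.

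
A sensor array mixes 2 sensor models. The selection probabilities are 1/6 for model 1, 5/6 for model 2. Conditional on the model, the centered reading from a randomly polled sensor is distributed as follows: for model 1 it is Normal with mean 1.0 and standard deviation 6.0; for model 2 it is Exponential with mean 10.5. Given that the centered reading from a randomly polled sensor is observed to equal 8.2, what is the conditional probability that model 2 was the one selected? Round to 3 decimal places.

Likelihoods f(8.2 | ·): 1: 0.0323643; 2: 0.0436162.
Posterior ∝ prior × likelihood. Numerator for 2: 0.833333·0.0436162 = 0.0363468.
Normalizing constant: 0.166667·0.0323643 + 0.833333·0.0436162 = 0.0417409.
P(2 | observation) = 0.0363468 / 0.0417409 = 0.870773.

0.871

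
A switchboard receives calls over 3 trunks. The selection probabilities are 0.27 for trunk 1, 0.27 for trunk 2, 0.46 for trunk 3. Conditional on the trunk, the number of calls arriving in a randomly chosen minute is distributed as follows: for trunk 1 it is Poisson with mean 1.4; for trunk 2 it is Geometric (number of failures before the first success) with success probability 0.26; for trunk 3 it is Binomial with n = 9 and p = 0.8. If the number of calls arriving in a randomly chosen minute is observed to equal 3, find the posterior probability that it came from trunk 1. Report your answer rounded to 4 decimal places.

Likelihoods P(X=3 | ·): 1: 0.112777; 2: 0.105358; 3: 0.00275251.
Posterior ∝ prior × likelihood. Numerator for 1: 0.27·0.112777 = 0.0304498.
Normalizing constant: 0.27·0.112777 + 0.27·0.105358 + 0.46·0.00275251 = 0.0601627.
P(1 | observation) = 0.0304498 / 0.0601627 = 0.506124.

0.5061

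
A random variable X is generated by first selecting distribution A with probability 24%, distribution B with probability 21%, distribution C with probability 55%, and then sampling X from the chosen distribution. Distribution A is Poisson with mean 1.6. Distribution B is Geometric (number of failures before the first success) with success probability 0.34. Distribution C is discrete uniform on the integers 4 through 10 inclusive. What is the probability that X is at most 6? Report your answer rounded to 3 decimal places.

Conditional on each component, P(X ≤ 6): A: 0.998664; B: 0.945448; C: 0.428571.
By total probability, P(X ≤ 6) = 0.24·0.998664 + 0.21·0.945448 + 0.55·0.428571 = 0.673938.

0.674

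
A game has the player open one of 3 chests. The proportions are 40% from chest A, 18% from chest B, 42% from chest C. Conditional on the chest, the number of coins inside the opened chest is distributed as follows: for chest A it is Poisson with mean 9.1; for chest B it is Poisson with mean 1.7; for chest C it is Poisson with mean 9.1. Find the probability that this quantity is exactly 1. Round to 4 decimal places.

0.0567

Conditional on each chest, P(X = 1): A: 0.00101616; B: 0.310562; C: 0.00101616.
By total probability, P(X = 1) = 0.4·0.00101616 + 0.18·0.310562 + 0.42·0.00101616 = 0.0567344.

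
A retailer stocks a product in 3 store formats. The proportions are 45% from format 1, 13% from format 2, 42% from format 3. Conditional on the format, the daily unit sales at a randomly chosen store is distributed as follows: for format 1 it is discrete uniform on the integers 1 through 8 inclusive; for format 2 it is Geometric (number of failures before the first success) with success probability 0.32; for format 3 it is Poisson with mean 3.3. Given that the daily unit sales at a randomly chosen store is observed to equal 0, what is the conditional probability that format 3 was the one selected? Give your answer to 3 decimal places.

Likelihoods P(X=0 | ·): 1: 0; 2: 0.32; 3: 0.0368832.
Posterior ∝ prior × likelihood. Numerator for 3: 0.42·0.0368832 = 0.0154909.
Normalizing constant: 0.45·0 + 0.13·0.32 + 0.42·0.0368832 = 0.0570909.
P(3 | observation) = 0.0154909 / 0.0570909 = 0.271338.

0.271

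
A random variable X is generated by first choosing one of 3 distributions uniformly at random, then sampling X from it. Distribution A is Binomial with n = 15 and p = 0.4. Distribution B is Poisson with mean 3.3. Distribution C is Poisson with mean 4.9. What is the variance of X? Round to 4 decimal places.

Per component, A: μ=6, E[X²]=39.6; B: μ=3.3, E[X²]=14.19; C: μ=4.9, E[X²]=28.91.
E[X] = 0.333333·6 + 0.333333·3.3 + 0.333333·4.9 = 4.73333.
E[X²] = 0.333333·39.6 + 0.333333·14.19 + 0.333333·28.91 = 27.5667.
Var(X) = E[X²] − (E[X])² = 27.5667 − 22.4044 = 5.16222.

5.1622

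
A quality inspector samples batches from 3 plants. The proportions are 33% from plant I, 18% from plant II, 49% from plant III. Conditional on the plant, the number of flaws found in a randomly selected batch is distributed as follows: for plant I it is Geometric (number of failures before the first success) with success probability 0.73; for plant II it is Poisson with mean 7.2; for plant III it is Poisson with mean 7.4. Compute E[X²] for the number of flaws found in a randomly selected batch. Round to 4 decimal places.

41.2979

For each component E[X²] = Var + (mean)², giving I: 0.64346; II: 59.04; III: 62.16.
Overall E[X²] = 0.33·0.64346 + 0.18·59.04 + 0.49·62.16 = 41.2979.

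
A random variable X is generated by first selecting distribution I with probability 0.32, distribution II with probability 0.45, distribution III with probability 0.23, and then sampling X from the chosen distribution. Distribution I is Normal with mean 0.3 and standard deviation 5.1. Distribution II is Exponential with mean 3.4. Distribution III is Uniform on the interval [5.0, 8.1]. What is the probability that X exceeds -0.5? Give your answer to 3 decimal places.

0.860

Conditional on each component, P(X > -0.5): I: 0.562323; II: 1; III: 1.
By total probability, P(X > -0.5) = 0.32·0.562323 + 0.45·1 + 0.23·1 = 0.859944.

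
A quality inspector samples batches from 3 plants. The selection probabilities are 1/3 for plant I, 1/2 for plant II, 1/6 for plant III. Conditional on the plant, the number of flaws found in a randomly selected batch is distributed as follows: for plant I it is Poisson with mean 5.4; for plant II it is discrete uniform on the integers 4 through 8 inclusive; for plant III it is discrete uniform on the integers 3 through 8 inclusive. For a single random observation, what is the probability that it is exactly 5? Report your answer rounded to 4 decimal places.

0.1854

Conditional on each plant, P(X = 5): I: 0.172821; II: 0.2; III: 0.166667.
By total probability, P(X = 5) = 0.333333·0.172821 + 0.5·0.2 + 0.166667·0.166667 = 0.185385.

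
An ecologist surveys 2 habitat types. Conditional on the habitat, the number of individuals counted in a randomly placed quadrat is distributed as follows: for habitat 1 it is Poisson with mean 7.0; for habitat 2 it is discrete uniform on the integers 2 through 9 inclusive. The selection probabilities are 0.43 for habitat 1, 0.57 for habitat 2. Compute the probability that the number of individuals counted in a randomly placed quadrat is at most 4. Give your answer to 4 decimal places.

Conditional on each habitat, P(X ≤ 4): 1: 0.172992; 2: 0.375.
By total probability, P(X ≤ 4) = 0.43·0.172992 + 0.57·0.375 = 0.288136.

0.2881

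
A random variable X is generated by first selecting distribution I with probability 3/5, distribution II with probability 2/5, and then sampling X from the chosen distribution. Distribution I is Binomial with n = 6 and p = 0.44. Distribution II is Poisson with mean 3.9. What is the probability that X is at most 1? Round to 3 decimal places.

Conditional on each component, P(X ≤ 1): I: 0.176234; II: 0.0991854.
By total probability, P(X ≤ 1) = 0.6·0.176234 + 0.4·0.0991854 = 0.145415.

0.145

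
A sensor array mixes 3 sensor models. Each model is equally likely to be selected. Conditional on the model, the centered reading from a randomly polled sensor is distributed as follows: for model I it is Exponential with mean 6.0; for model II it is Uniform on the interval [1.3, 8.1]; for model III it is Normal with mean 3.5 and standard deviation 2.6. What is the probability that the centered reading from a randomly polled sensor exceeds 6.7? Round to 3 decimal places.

0.214

Conditional on each model, P(X > 6.7): I: 0.327369; II: 0.205882; III: 0.109205.
By total probability, P(X > 6.7) = 0.333333·0.327369 + 0.333333·0.205882 + 0.333333·0.109205 = 0.214152.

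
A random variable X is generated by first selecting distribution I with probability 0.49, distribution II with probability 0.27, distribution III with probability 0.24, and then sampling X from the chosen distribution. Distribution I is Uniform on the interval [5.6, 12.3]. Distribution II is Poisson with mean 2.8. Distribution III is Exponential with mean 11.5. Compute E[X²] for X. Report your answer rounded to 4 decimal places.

For each component E[X²] = Var + (mean)², giving I: 83.8433; II: 10.64; III: 264.5.
Overall E[X²] = 0.49·83.8433 + 0.27·10.64 + 0.24·264.5 = 107.436.

107.4360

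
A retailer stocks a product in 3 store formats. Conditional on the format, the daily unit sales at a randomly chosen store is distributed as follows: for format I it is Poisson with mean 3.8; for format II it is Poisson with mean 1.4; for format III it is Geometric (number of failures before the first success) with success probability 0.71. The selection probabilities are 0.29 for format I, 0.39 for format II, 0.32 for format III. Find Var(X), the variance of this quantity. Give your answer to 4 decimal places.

Per component, I: μ=3.8, E[X²]=18.24; II: μ=1.4, E[X²]=3.36; III: μ=0.408451, E[X²]=0.742115.
E[X] = 0.29·3.8 + 0.39·1.4 + 0.32·0.408451 = 1.7787.
E[X²] = 0.29·18.24 + 0.39·3.36 + 0.32·0.742115 = 6.83748.
Var(X) = E[X²] − (E[X])² = 6.83748 − 3.16379 = 3.67369.

3.6737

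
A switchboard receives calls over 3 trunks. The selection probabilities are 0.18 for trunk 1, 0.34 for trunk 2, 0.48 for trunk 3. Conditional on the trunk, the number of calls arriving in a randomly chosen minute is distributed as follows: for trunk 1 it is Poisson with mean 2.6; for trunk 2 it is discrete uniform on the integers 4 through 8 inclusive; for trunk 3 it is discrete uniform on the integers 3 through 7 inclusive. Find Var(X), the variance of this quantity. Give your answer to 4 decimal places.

Per component, 1: μ=2.6, E[X²]=9.36; 2: μ=6, E[X²]=38; 3: μ=5, E[X²]=27.
E[X] = 0.18·2.6 + 0.34·6 + 0.48·5 = 4.908.
E[X²] = 0.18·9.36 + 0.34·38 + 0.48·27 = 27.5648.
Var(X) = E[X²] − (E[X])² = 27.5648 − 24.0885 = 3.47634.

3.4763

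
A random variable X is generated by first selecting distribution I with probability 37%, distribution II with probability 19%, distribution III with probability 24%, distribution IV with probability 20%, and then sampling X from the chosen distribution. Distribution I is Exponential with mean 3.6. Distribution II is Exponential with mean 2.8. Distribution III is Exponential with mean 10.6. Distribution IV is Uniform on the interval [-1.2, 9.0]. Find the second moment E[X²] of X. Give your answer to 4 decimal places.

71.2784

For each component E[X²] = Var + (mean)², giving I: 25.92; II: 15.68; III: 224.72; IV: 23.88.
Overall E[X²] = 0.37·25.92 + 0.19·15.68 + 0.24·224.72 + 0.2·23.88 = 71.2784.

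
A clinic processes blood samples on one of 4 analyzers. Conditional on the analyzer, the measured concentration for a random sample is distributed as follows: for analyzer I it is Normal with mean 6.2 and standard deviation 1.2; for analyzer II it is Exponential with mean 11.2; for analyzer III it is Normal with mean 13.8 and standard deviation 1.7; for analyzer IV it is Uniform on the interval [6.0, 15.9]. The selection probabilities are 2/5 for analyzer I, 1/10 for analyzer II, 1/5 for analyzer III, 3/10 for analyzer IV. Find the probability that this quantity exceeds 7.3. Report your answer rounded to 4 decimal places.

Conditional on each analyzer, P(X > 7.3): I: 0.179659; II: 0.521114; III: 0.999934; IV: 0.868687.
By total probability, P(X > 7.3) = 0.4·0.179659 + 0.1·0.521114 + 0.2·0.999934 + 0.3·0.868687 = 0.584568.

0.5846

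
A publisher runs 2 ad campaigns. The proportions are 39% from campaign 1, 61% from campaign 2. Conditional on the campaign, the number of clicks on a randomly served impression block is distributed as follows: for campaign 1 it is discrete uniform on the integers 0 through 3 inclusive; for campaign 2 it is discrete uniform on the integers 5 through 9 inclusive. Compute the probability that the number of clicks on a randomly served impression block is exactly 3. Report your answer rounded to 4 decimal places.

Conditional on each campaign, P(X = 3): 1: 0.25; 2: 0.
By total probability, P(X = 3) = 0.39·0.25 + 0.61·0 = 0.0975.

0.0975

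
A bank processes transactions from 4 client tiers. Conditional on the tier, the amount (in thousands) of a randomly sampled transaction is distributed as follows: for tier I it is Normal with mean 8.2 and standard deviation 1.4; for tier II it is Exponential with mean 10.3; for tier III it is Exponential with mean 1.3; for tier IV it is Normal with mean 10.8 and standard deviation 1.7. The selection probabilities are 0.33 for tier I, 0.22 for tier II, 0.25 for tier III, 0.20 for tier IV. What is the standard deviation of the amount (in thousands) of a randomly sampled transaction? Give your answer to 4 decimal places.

Per component, I: μ=8.2, E[X²]=69.2; II: μ=10.3, E[X²]=212.18; III: μ=1.3, E[X²]=3.38; IV: μ=10.8, E[X²]=119.53.
E[X] = 0.33·8.2 + 0.22·10.3 + 0.25·1.3 + 0.2·10.8 = 7.457.
E[X²] = 0.33·69.2 + 0.22·212.18 + 0.25·3.38 + 0.2·119.53 = 94.2666.
Var(X) = E[X²] − (E[X])² = 94.2666 − 55.6068 = 38.6598.
SD(X) = √38.6598 = 6.2177.

6.2177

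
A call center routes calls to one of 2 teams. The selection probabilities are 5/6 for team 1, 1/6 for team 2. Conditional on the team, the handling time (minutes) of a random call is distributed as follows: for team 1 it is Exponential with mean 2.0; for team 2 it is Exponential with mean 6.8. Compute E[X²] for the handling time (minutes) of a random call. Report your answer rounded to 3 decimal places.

For each component E[X²] = Var + (mean)², giving 1: 8; 2: 92.48.
Overall E[X²] = 0.833333·8 + 0.166667·92.48 = 22.08.

22.080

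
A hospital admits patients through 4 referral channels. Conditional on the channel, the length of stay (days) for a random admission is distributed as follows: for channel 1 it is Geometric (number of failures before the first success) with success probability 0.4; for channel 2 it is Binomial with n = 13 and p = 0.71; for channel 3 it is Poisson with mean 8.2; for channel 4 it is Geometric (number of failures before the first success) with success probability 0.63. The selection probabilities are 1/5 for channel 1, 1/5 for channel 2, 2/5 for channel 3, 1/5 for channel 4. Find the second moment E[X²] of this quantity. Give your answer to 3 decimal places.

For each component E[X²] = Var + (mean)², giving 1: 6; 2: 87.8696; 3: 75.44; 4: 1.27715.
Overall E[X²] = 0.2·6 + 0.2·87.8696 + 0.4·75.44 + 0.2·1.27715 = 49.2053.

49.205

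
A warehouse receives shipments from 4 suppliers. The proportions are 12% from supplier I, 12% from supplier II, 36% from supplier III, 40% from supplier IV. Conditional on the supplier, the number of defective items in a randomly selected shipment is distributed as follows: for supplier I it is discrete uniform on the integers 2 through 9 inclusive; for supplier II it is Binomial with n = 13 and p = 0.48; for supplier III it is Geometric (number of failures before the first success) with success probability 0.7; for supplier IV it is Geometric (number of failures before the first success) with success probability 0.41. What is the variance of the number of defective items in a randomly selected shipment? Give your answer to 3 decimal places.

Per component, I: μ=5.5, E[X²]=35.5; II: μ=6.24, E[X²]=42.1824; III: μ=0.428571, E[X²]=0.795918; IV: μ=1.43902, E[X²]=5.58061.
E[X] = 0.12·5.5 + 0.12·6.24 + 0.36·0.428571 + 0.4·1.43902 = 2.1387.
E[X²] = 0.12·35.5 + 0.12·42.1824 + 0.36·0.795918 + 0.4·5.58061 = 11.8407.
Var(X) = E[X²] − (E[X])² = 11.8407 − 4.57402 = 7.26664.

7.267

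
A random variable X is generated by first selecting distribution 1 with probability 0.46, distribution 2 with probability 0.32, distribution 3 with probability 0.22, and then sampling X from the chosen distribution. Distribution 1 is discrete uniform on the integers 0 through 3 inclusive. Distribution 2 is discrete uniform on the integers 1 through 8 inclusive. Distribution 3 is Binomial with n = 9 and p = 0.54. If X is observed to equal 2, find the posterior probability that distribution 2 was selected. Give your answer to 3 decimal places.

0.242

Likelihoods P(X=2 | ·): 1: 0.25; 2: 0.125; 3: 0.0457504.
Posterior ∝ prior × likelihood. Numerator for 2: 0.32·0.125 = 0.04.
Normalizing constant: 0.46·0.25 + 0.32·0.125 + 0.22·0.0457504 = 0.165065.
P(2 | observation) = 0.04 / 0.165065 = 0.242329.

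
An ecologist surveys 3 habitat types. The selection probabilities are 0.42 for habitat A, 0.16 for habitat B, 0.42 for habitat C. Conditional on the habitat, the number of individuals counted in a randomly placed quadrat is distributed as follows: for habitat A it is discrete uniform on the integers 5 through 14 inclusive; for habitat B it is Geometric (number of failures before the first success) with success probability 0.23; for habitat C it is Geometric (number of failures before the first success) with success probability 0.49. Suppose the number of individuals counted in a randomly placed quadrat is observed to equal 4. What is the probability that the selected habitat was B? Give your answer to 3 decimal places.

0.482

Likelihoods P(X=4 | ·): A: 0; B: 0.080852; C: 0.0331495.
Posterior ∝ prior × likelihood. Numerator for B: 0.16·0.080852 = 0.0129363.
Normalizing constant: 0.42·0 + 0.16·0.080852 + 0.42·0.0331495 = 0.0268591.
P(B | observation) = 0.0129363 / 0.0268591 = 0.481636.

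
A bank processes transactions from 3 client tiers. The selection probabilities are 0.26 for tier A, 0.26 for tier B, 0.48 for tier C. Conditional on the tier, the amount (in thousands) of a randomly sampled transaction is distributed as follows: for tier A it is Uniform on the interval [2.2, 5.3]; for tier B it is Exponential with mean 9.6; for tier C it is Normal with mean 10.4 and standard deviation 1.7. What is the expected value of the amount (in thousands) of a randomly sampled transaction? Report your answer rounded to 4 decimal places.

8.4630

Component means — A: 3.75; B: 9.6; C: 10.4.
E[X] = 0.26·3.75 + 0.26·9.6 + 0.48·10.4 = 8.463.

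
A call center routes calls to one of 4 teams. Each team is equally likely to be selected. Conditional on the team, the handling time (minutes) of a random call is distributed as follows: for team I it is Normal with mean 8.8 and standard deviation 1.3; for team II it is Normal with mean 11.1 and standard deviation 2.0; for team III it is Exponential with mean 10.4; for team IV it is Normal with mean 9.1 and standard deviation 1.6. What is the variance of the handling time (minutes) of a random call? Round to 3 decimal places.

Per component, I: μ=8.8, E[X²]=79.13; II: μ=11.1, E[X²]=127.21; III: μ=10.4, E[X²]=216.32; IV: μ=9.1, E[X²]=85.37.
E[X] = 0.25·8.8 + 0.25·11.1 + 0.25·10.4 + 0.25·9.1 = 9.85.
E[X²] = 0.25·79.13 + 0.25·127.21 + 0.25·216.32 + 0.25·85.37 = 127.008.
Var(X) = E[X²] − (E[X])² = 127.008 − 97.0225 = 29.985.

29.985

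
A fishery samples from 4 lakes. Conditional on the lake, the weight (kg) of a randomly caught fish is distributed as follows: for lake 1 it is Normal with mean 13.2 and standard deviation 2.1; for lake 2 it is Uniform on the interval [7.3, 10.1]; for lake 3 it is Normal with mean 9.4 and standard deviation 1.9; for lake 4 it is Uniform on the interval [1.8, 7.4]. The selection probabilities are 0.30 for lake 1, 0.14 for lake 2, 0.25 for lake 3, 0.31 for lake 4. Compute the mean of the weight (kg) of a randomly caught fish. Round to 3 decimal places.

Component means — 1: 13.2; 2: 8.7; 3: 9.4; 4: 4.6.
E[X] = 0.3·13.2 + 0.14·8.7 + 0.25·9.4 + 0.31·4.6 = 8.954.

8.954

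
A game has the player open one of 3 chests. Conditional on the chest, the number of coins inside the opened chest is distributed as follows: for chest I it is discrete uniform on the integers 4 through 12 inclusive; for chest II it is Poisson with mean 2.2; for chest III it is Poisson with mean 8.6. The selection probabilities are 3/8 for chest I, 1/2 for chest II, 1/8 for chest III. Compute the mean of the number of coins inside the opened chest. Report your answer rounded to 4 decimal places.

Component means — I: 8; II: 2.2; III: 8.6.
E[X] = 0.375·8 + 0.5·2.2 + 0.125·8.6 = 5.175.

5.1750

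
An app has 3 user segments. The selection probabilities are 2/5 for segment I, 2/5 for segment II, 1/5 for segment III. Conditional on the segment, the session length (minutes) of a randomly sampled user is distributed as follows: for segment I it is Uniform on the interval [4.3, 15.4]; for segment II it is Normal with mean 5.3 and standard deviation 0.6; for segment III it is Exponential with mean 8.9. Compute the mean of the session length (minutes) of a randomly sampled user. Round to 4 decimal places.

7.8400

Component means — I: 9.85; II: 5.3; III: 8.9.
E[X] = 0.4·9.85 + 0.4·5.3 + 0.2·8.9 = 7.84.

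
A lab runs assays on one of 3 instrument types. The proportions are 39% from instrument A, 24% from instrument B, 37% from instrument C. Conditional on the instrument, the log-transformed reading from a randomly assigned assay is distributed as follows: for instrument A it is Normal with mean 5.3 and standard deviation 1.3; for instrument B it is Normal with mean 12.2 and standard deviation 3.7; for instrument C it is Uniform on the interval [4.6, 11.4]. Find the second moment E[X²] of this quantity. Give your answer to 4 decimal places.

75.7271

For each component E[X²] = Var + (mean)², giving A: 29.78; B: 162.53; C: 67.8533.
Overall E[X²] = 0.39·29.78 + 0.24·162.53 + 0.37·67.8533 = 75.7271.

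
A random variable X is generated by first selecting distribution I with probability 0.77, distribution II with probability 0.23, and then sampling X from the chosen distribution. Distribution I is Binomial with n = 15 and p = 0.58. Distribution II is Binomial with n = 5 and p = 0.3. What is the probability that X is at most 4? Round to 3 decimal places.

Conditional on each component, P(X ≤ 4): I: 0.0142514; II: 0.99757.
By total probability, P(X ≤ 4) = 0.77·0.0142514 + 0.23·0.99757 = 0.240415.

0.240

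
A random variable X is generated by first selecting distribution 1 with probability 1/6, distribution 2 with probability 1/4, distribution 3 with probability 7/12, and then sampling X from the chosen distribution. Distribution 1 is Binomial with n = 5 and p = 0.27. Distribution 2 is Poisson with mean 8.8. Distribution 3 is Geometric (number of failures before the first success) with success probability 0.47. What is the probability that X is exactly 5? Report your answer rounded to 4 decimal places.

0.0283

Conditional on each component, P(X = 5): 1: 0.00143489; 2: 0.0662889; 3: 0.0196552.
By total probability, P(X = 5) = 0.166667·0.00143489 + 0.25·0.0662889 + 0.583333·0.0196552 = 0.0282769.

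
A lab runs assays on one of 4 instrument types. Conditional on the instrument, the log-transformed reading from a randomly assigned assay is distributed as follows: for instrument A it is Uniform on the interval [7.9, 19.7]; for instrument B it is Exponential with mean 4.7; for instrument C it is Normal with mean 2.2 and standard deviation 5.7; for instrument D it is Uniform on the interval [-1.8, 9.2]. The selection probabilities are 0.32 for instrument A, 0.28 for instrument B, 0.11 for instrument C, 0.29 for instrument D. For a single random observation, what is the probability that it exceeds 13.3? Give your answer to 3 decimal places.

Conditional on each instrument, P(X > 13.3): A: 0.542373; B: 0.0590254; C: 0.0257453; D: 0.
By total probability, P(X > 13.3) = 0.32·0.542373 + 0.28·0.0590254 + 0.11·0.0257453 + 0.29·0 = 0.192918.

0.193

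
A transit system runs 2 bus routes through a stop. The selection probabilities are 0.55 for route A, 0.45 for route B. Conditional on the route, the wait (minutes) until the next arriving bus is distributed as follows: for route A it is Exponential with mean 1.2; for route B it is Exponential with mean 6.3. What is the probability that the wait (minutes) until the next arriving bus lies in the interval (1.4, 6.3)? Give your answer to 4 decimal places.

0.3632

Conditional on each route, P(1.4 < X < 6.3): A: 0.306156; B: 0.432858.
By total probability, P(1.4 < X < 6.3) = 0.55·0.306156 + 0.45·0.432858 = 0.363172.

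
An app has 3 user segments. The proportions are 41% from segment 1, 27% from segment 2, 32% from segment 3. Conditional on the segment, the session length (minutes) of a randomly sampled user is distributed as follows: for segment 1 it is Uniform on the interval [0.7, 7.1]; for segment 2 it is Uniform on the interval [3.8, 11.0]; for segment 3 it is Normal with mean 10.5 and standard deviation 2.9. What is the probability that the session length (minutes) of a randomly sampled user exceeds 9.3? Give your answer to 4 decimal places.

Conditional on each segment, P(X > 9.3): 1: 0; 2: 0.236111; 3: 0.660487.
By total probability, P(X > 9.3) = 0.41·0 + 0.27·0.236111 + 0.32·0.660487 = 0.275106.

0.2751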